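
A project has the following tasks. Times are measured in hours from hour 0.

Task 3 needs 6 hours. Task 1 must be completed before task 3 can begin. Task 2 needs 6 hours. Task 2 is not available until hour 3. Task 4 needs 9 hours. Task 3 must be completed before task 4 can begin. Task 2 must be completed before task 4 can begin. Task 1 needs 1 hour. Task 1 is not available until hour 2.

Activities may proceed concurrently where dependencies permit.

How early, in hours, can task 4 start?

Task 2 cannot begin until its own release at hour 3. It runs from hour 3 to 3 + 6 = hour 9.
Task 1 waits on its own release at hour 2, so it starts at hour 2 and finishes at 2 + 1 = hour 3.
After task 1 (finishes hour 3), task 3 can start at hour 3 and finishes at hour 9.
Task 4 waits on task 3 (finishes hour 9); task 2 (finishes hour 9). The latest of these is hour 9, which is the earliest task 4 can start.

9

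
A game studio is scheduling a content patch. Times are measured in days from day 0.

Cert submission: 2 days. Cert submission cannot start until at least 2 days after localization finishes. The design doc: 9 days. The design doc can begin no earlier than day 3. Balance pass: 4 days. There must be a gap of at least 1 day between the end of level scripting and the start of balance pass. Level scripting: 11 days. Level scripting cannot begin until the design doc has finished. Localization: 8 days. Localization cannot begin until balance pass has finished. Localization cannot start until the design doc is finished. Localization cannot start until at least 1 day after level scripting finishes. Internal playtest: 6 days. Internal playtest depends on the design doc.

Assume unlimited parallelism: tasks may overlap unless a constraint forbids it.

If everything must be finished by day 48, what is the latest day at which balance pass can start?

Nothing follows cert submission; the deadline of day 48 is its only limit. It must start by 48 − 2 = day 46.
Localization feeds into cert submission (must start by day 46, minus 2-day gap → day 44); so localization must finish by day 44 and therefore start by day 36.
Balance pass has to be done before localization (must start by day 36). That means finishing by day 36, i.e. starting by 36 − 4 = day 32.

32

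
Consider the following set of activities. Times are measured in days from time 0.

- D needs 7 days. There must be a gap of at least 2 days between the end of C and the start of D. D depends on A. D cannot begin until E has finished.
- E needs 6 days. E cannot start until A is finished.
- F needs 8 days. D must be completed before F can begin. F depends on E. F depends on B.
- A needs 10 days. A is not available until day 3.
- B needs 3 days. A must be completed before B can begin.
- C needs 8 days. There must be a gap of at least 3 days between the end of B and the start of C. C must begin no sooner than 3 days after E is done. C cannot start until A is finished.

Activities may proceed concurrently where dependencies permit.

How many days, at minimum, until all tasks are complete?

47

A cannot begin until its own release at day 3. It runs from day 3 to 3 + 10 = day 13.
After A (finishes day 13), E can start at day 13 and finishes at day 19.
B waits on A (finishes day 13), so it starts at day 13 and finishes at 13 + 3 = day 16.
C has to wait for B (finishes day 16, plus 3-day gap → day 19); E (finishes day 19, plus 3-day gap → day 22); A (finishes day 13). The latest of these is day 22, so C runs day 22 to 22 + 8 = day 30.
For D: C (finishes day 30, plus 2-day gap → day 32); A (finishes day 13); E (finishes day 19). Taking the maximum gives a start of day 32, and it finishes at 32 + 7 = day 39.
F needs all of D (finishes day 39); E (finishes day 19); B (finishes day 16). That puts its earliest start at day 39; it finishes at 39 + 8 = day 47.
All tasks are finished once the last one completes. Finish times: A at 13, B at 16, C at 30, D at 39, E at 19, F at 47. The latest is day 47.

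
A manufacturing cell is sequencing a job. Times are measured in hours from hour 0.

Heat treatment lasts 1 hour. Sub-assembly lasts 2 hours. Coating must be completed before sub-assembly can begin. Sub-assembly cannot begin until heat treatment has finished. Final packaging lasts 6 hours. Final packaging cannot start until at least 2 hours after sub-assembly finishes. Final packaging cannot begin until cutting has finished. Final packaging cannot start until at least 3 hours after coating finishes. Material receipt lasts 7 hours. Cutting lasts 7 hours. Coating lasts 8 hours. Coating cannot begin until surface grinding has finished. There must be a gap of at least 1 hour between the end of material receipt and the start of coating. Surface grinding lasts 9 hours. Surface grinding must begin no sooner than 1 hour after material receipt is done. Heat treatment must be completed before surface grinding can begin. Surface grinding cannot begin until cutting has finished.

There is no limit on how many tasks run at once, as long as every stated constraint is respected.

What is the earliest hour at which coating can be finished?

25

Nothing blocks heat treatment, so it runs from hour 0 to hour 1.
Cutting has no prerequisites, so it starts at hour 0 and finishes at hour 7.
Material receipt has no prerequisites, so it starts at hour 0 and finishes at hour 7.
Surface grinding needs all of material receipt (finishes hour 7, plus 1-hour gap → hour 8); heat treatment (finishes hour 1); cutting (finishes hour 7). That puts its earliest start at hour 8; it finishes at 8 + 9 = hour 17.
Coating cannot start until surface grinding (finishes hour 17); material receipt (finishes hour 7, plus 1-hour gap → hour 8). The controlling bound is hour 17, so coating finishes at 17 + 8 = hour 25.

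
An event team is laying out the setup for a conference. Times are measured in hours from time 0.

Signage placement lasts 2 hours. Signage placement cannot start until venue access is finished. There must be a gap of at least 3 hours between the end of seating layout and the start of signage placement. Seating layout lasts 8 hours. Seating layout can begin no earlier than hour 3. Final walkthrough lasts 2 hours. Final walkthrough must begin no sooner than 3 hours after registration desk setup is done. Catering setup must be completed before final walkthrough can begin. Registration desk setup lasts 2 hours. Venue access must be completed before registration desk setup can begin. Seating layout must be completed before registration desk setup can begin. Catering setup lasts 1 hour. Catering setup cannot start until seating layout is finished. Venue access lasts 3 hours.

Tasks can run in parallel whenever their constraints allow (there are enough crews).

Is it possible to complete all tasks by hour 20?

Yes

Seating layout waits on its own release at hour 3, so it starts at hour 3 and finishes at 3 + 8 = hour 11.
Catering setup cannot begin until seating layout (finishes hour 11). It runs from hour 11 to 11 + 1 = hour 12.
Venue access can start immediately at hour 0; it finishes at hour 3.
Signage placement cannot start until venue access (finishes hour 3); seating layout (finishes hour 11, plus 3-hour gap → hour 14). The controlling bound is hour 14, so signage placement finishes at 14 + 2 = hour 16.
Registration desk setup has to wait for venue access (finishes hour 3); seating layout (finishes hour 11). The latest of these is hour 11, so registration desk setup runs hour 11 to 11 + 2 = hour 13.
Final walkthrough cannot start until registration desk setup (finishes hour 13, plus 3-hour gap → hour 16); catering setup (finishes hour 12). The controlling bound is hour 16, so final walkthrough finishes at 16 + 2 = hour 18.
Every task is finished by hour 18, which is no later than the deadline of 20, so the schedule is feasible.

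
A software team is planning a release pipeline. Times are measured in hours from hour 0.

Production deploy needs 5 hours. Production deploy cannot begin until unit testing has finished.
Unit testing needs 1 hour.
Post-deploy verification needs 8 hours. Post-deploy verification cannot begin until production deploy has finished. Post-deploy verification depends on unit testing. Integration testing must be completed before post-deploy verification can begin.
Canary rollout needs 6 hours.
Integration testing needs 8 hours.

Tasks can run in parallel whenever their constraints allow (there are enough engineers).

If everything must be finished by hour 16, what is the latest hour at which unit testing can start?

2

Nothing follows post-deploy verification; the deadline of hour 16 is its only limit. It must start by 16 − 8 = hour 8.
Since post-deploy verification (must start by hour 8) depends on it, production deploy must finish by hour 8. Backing off its 5-hour duration gives a latest start of hour 3.
For unit testing: production deploy (must start by hour 3); post-deploy verification (must start by hour 8). The most restrictive is hour 3; with a 1-hour duration, unit testing must start by hour 2.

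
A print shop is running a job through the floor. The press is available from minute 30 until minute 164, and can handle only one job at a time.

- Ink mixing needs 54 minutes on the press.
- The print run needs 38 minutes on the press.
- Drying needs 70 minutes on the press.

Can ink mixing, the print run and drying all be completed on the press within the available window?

No

The press window is 164 − 30 = 134 minutes.
Running back to back, the jobs need 54 + 38 + 70 = 162 minutes on the press.
Since 162 > 134, they cannot all fit.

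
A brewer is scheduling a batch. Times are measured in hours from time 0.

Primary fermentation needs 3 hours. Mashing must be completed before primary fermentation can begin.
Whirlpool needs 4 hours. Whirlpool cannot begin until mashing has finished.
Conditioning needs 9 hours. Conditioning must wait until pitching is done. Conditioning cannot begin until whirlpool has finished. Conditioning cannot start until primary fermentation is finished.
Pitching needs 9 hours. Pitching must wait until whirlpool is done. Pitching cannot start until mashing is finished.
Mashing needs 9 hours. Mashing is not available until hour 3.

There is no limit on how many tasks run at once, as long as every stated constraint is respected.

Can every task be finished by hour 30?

Mashing cannot begin until its own release at hour 3. It runs from hour 3 to 3 + 9 = hour 12.
Primary fermentation waits on mashing (finishes hour 12), so it starts at hour 12 and finishes at 12 + 3 = hour 15.
Whirlpool cannot begin until mashing (finishes hour 12). It runs from hour 12 to 12 + 4 = hour 16.
Pitching cannot start until whirlpool (finishes hour 16); mashing (finishes hour 12). The controlling bound is hour 16, so pitching finishes at 16 + 9 = hour 25.
Conditioning needs all of pitching (finishes hour 25); whirlpool (finishes hour 16); primary fermentation (finishes hour 15). That puts its earliest start at hour 25; it finishes at 25 + 9 = hour 34.
The earliest everything can be done is hour 34, which is after the deadline of 30, so it is not possible.

No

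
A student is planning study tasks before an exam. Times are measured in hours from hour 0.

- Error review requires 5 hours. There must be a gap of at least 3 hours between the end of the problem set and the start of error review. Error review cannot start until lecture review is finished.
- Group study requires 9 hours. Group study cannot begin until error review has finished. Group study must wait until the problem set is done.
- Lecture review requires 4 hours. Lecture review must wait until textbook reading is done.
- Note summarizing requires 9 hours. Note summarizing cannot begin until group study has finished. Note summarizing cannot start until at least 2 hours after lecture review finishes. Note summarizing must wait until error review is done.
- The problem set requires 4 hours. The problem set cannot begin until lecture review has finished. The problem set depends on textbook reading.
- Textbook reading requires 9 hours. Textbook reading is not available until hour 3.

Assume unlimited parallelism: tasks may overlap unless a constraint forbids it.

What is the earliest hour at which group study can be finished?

37

After its own release at hour 3, textbook reading can start at hour 3 and finishes at hour 12.
Lecture review waits on textbook reading (finishes hour 12), so it starts at hour 12 and finishes at 12 + 4 = hour 16.
The problem set needs all of lecture review (finishes hour 16); textbook reading (finishes hour 12). That puts its earliest start at hour 16; it finishes at 16 + 4 = hour 20.
Error review needs all of the problem set (finishes hour 20, plus 3-hour gap → hour 23); lecture review (finishes hour 16). That puts its earliest start at hour 23; it finishes at 23 + 5 = hour 28.
Group study needs all of error review (finishes hour 28); the problem set (finishes hour 20). That puts its earliest start at hour 28; it finishes at 28 + 9 = hour 37.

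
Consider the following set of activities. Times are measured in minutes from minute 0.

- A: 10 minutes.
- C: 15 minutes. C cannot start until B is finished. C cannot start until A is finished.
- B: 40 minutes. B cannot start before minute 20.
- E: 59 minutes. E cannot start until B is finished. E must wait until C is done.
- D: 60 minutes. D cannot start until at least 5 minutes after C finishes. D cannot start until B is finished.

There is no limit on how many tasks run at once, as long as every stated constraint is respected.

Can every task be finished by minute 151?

Yes

B waits on its own release at minute 20, so it starts at minute 20 and finishes at 20 + 40 = minute 60.
Nothing blocks A, so it runs from minute 0 to minute 10.
C cannot start until B (finishes minute 60); A (finishes minute 10). The controlling bound is minute 60, so C finishes at 60 + 15 = minute 75.
For E: B (finishes minute 60); C (finishes minute 75). Taking the maximum gives a start of minute 75, and it finishes at 75 + 59 = minute 134.
D needs all of C (finishes minute 75, plus 5-minute gap → minute 80); B (finishes minute 60). That puts its earliest start at minute 80; it finishes at 80 + 60 = minute 140.
Every task is finished by minute 140, which is no later than the deadline of 151, so the schedule is feasible.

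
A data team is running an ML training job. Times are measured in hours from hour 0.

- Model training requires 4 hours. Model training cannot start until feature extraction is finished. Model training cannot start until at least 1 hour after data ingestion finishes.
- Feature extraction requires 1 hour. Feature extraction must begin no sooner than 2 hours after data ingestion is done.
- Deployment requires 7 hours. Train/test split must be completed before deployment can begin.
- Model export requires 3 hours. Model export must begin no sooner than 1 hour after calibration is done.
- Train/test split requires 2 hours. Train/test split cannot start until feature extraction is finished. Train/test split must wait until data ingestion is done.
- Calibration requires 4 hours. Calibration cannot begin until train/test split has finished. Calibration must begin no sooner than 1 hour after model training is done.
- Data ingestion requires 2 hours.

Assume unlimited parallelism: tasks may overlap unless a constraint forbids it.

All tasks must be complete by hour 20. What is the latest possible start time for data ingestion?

Model export has no dependents, so it just needs to finish by hour 20. Starting by 20 − 3 = hour 17 achieves that.
Calibration must finish before model export (must start by hour 17, minus 1-hour gap → hour 16). With a 4-hour duration, calibration must start by 16 − 4 = hour 12.
Nothing follows deployment; the deadline of hour 20 is its only limit. It must start by 20 − 7 = hour 13.
Train/test split must finish in time for calibration (must start by hour 12); deployment (must start by hour 13). The tightest is hour 12, so train/test split must start by 12 − 2 = hour 10.
Model training feeds into calibration (must start by hour 12, minus 1-hour gap → hour 11); so model training must finish by hour 11 and therefore start by hour 7.
Feature extraction has several dependents: train/test split (must start by hour 10); model training (must start by hour 7). The earliest of those limits is hour 7, so feature extraction must start by 7 − 1 = hour 6.
Data ingestion must finish in time for feature extraction (must start by hour 6, minus 2-hour gap → hour 4); train/test split (must start by hour 10); model training (must start by hour 7, minus 1-hour gap → hour 6). The tightest is hour 4, so data ingestion must start by 4 − 2 = hour 2.

2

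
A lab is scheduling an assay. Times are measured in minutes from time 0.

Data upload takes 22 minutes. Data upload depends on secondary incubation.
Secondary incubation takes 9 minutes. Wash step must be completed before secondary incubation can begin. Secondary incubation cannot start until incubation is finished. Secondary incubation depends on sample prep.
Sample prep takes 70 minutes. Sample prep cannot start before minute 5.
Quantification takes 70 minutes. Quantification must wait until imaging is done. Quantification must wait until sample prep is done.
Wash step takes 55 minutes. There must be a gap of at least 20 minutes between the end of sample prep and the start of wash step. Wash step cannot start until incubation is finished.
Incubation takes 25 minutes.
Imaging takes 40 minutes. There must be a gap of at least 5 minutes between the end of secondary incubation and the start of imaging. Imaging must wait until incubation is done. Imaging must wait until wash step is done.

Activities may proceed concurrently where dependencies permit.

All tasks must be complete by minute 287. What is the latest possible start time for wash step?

Quantification has no dependents, so it just needs to finish by minute 287. Starting by 287 − 70 = minute 217 achieves that.
Imaging feeds into quantification (must start by minute 217); so imaging must finish by minute 217 and therefore start by minute 177.
Nothing follows data upload; the deadline of minute 287 is its only limit. It must start by 287 − 22 = minute 265.
Secondary incubation feeds imaging (must start by minute 177, minus 5-minute gap → minute 172); data upload (must start by minute 265). Taking the minimum, secondary incubation must finish by minute 172 and start by 172 − 9 = minute 163.
For wash step: secondary incubation (must start by minute 163); imaging (must start by minute 177). The most restrictive is minute 163; with a 55-minute duration, wash step must start by minute 108.

108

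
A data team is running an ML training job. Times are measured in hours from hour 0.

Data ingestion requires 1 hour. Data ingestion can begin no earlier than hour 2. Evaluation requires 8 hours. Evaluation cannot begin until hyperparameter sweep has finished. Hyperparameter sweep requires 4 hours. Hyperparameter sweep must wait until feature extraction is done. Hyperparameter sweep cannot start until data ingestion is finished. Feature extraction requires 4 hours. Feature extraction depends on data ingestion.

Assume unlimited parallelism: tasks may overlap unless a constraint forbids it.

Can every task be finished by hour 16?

Data ingestion waits on its own release at hour 2, so it starts at hour 2 and finishes at 2 + 1 = hour 3.
After data ingestion (finishes hour 3), feature extraction can start at hour 3 and finishes at hour 7.
Hyperparameter sweep needs all of feature extraction (finishes hour 7); data ingestion (finishes hour 3). That puts its earliest start at hour 7; it finishes at 7 + 4 = hour 11.
Evaluation cannot begin until hyperparameter sweep (finishes hour 11). It runs from hour 11 to 11 + 8 = hour 19.
The earliest everything can be done is hour 19, which is after the deadline of 16, so it is not possible.

No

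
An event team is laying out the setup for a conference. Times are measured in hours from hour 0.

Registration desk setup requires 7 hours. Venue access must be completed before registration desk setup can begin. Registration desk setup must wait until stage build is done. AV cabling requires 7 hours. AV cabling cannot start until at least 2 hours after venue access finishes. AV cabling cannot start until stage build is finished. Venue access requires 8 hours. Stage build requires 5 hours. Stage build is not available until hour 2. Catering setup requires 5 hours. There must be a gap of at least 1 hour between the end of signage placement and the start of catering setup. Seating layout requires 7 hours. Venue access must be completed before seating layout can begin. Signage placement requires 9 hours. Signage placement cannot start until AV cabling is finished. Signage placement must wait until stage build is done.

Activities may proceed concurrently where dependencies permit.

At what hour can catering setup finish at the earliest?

Stage build waits on its own release at hour 2, so it starts at hour 2 and finishes at 2 + 5 = hour 7.
Nothing blocks venue access, so it runs from hour 0 to hour 8.
AV cabling has to wait for venue access (finishes hour 8, plus 2-hour gap → hour 10); stage build (finishes hour 7). The latest of these is hour 10, so AV cabling runs hour 10 to 10 + 7 = hour 17.
Signage placement cannot start until AV cabling (finishes hour 17); stage build (finishes hour 7). The controlling bound is hour 17, so signage placement finishes at 17 + 9 = hour 26.
Catering setup cannot begin until signage placement (finishes hour 26, plus 1-hour gap → hour 27). It runs from hour 27 to 27 + 5 = hour 32.

32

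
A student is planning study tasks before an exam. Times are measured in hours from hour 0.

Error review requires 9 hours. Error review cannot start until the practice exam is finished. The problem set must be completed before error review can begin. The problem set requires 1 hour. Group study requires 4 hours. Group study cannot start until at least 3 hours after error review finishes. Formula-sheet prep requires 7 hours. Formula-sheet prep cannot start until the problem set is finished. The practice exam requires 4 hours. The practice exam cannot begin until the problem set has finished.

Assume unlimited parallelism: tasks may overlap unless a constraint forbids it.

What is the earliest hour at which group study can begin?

17

The problem set can start immediately at hour 0; it finishes at hour 1.
After the problem set (finishes hour 1), the practice exam can start at hour 1 and finishes at hour 5.
Error review needs all of the practice exam (finishes hour 5); the problem set (finishes hour 1). That puts its earliest start at hour 5; it finishes at 5 + 9 = hour 14.
Group study waits on error review (finishes hour 14, plus 3-hour gap → hour 17), so the earliest it can start is hour 17.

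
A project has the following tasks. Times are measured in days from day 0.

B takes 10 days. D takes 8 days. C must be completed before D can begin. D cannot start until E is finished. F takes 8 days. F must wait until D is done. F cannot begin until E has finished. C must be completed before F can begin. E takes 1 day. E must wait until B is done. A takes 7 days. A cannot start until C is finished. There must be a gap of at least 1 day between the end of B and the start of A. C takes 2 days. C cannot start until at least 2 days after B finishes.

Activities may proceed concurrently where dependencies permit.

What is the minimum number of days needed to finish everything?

B can start immediately at day 0; it finishes at day 10.
After B (finishes day 10), E can start at day 10 and finishes at day 11.
After B (finishes day 10, plus 2-day gap → day 12), C can start at day 12 and finishes at day 14.
D cannot start until C (finishes day 14); E (finishes day 11). The controlling bound is day 14, so D finishes at 14 + 8 = day 22.
F needs all of D (finishes day 22); E (finishes day 11); C (finishes day 14). That puts its earliest start at day 22; it finishes at 22 + 8 = day 30.
A needs all of C (finishes day 14); B (finishes day 10, plus 1-day gap → day 11). That puts its earliest start at day 14; it finishes at 14 + 7 = day 21.
All tasks are finished once the last one completes. Finish times: A at 21, B at 10, C at 14, D at 22, E at 11, F at 30. The latest is day 30.

30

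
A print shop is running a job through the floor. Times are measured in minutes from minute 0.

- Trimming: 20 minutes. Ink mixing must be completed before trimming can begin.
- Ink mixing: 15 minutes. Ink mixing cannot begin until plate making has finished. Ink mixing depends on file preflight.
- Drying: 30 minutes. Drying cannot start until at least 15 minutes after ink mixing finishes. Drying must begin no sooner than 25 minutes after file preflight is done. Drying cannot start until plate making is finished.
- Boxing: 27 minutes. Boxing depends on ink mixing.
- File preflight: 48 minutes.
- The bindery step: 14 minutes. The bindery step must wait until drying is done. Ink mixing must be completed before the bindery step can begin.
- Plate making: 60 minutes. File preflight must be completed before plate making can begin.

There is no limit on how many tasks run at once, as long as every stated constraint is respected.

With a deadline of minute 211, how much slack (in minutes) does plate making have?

29

File preflight can start immediately at minute 0; it finishes at minute 48.
Plate making cannot begin until file preflight (finishes minute 48). It runs from minute 48 to 48 + 60 = minute 108.

Working backward from the deadline:
The bindery step has no dependents, so it just needs to finish by minute 211. Starting by 211 − 14 = minute 197 achieves that.
Since the bindery step (must start by minute 197) depends on it, drying must finish by minute 197. Backing off its 30-minute duration gives a latest start of minute 167.
Trimming has no dependents, so it just needs to finish by minute 211. Starting by 211 − 20 = minute 191 achieves that.
Boxing must finish by minute 211; it takes 27 minutes, so it must start by 211 − 27 = minute 184.
Ink mixing feeds drying (must start by minute 167, minus 15-minute gap → minute 152); trimming (must start by minute 191); the bindery step (must start by minute 197); boxing (must start by minute 184). Taking the minimum, ink mixing must finish by minute 152 and start by 152 − 15 = minute 137.
Plate making must finish in time for ink mixing (must start by minute 137); drying (must start by minute 167). The tightest is minute 137, so plate making must start by 137 − 60 = minute 77.
So plate making can start as early as minute 48 and as late as minute 77, giving 77 − 48 = 29 minutes of slack.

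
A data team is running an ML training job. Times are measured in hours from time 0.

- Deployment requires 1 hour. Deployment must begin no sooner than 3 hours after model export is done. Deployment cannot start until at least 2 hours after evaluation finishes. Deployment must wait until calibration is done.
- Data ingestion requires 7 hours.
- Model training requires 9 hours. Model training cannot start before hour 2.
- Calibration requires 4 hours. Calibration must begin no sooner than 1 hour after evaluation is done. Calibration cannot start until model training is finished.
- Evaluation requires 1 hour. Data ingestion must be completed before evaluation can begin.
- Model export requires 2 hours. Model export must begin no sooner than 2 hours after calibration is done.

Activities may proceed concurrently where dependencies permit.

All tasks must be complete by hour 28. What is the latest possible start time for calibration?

Deployment has no dependents, so it just needs to finish by hour 28. Starting by 28 − 1 = hour 27 achieves that.
Since deployment (must start by hour 27, minus 3-hour gap → hour 24) depends on it, model export must finish by hour 24. Backing off its 2-hour duration gives a latest start of hour 22.
Calibration feeds model export (must start by hour 22, minus 2-hour gap → hour 20); deployment (must start by hour 27). Taking the minimum, calibration must finish by hour 20 and start by 20 − 4 = hour 16.

16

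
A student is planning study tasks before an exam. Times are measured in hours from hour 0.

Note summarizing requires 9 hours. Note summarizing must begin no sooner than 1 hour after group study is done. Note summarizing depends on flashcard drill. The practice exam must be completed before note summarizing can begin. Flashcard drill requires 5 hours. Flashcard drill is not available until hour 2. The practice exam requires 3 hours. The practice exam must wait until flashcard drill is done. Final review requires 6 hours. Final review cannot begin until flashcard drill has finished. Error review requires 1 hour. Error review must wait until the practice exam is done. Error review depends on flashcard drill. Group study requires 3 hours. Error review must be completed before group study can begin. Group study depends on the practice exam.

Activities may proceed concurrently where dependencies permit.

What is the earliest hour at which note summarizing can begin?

Flashcard drill waits on its own release at hour 2, so it starts at hour 2 and finishes at 2 + 5 = hour 7.
After flashcard drill (finishes hour 7), the practice exam can start at hour 7 and finishes at hour 10.
For error review: the practice exam (finishes hour 10); flashcard drill (finishes hour 7). Taking the maximum gives a start of hour 10, and it finishes at 10 + 1 = hour 11.
Group study cannot start until error review (finishes hour 11); the practice exam (finishes hour 10). The controlling bound is hour 11, so group study finishes at 11 + 3 = hour 14.
Note summarizing waits on group study (finishes hour 14, plus 1-hour gap → hour 15); flashcard drill (finishes hour 7); the practice exam (finishes hour 10). The latest of these is hour 15, which is the earliest note summarizing can start.

15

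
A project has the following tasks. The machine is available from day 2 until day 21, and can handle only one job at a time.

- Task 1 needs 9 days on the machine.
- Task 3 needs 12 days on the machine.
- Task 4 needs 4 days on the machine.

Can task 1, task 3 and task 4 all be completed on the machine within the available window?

The machine window is 21 − 2 = 19 days.
Running back to back, the jobs need 9 + 12 + 4 = 25 days on the machine.
Since 25 > 19, they cannot all fit.

No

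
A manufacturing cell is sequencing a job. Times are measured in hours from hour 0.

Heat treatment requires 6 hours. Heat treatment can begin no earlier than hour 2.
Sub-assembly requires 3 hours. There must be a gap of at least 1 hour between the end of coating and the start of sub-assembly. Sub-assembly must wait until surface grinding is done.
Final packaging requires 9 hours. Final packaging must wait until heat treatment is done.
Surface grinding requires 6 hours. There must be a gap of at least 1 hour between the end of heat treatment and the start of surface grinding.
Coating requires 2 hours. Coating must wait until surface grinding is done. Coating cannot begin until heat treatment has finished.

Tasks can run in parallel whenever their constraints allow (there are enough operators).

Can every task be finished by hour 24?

Yes

Heat treatment cannot begin until its own release at hour 2. It runs from hour 2 to 2 + 6 = hour 8.
Final packaging cannot begin until heat treatment (finishes hour 8). It runs from hour 8 to 8 + 9 = hour 17.
Surface grinding waits on heat treatment (finishes hour 8, plus 1-hour gap → hour 9), so it starts at hour 9 and finishes at 9 + 6 = hour 15.
Coating cannot start until surface grinding (finishes hour 15); heat treatment (finishes hour 8). The controlling bound is hour 15, so coating finishes at 15 + 2 = hour 17.
Sub-assembly has to wait for coating (finishes hour 17, plus 1-hour gap → hour 18); surface grinding (finishes hour 15). The latest of these is hour 18, so sub-assembly runs hour 18 to 18 + 3 = hour 21.
Every task is finished by hour 21, which is no later than the deadline of 24, so the schedule is feasible.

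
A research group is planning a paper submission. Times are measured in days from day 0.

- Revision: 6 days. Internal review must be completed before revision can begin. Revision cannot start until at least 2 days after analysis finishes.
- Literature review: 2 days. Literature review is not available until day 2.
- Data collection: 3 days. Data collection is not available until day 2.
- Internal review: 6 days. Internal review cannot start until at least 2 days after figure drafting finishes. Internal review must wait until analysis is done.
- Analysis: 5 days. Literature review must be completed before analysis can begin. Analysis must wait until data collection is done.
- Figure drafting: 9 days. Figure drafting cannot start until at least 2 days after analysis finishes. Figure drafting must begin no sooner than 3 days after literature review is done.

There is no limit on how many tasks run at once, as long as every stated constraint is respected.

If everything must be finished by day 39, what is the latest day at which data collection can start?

To finish by day 39, revision (duration 6) must start no later than day 33.
Internal review feeds into revision (must start by day 33); so internal review must finish by day 33 and therefore start by day 27.
Since internal review (must start by day 27, minus 2-day gap → day 25) depends on it, figure drafting must finish by day 25. Backing off its 9-day duration gives a latest start of day 16.
Analysis has several dependents: figure drafting (must start by day 16, minus 2-day gap → day 14); internal review (must start by day 27); revision (must start by day 33, minus 2-day gap → day 31). The earliest of those limits is day 14, so analysis must start by 14 − 5 = day 9.
Data collection feeds into analysis (must start by day 9); so data collection must finish by day 9 and therefore start by day 6.

6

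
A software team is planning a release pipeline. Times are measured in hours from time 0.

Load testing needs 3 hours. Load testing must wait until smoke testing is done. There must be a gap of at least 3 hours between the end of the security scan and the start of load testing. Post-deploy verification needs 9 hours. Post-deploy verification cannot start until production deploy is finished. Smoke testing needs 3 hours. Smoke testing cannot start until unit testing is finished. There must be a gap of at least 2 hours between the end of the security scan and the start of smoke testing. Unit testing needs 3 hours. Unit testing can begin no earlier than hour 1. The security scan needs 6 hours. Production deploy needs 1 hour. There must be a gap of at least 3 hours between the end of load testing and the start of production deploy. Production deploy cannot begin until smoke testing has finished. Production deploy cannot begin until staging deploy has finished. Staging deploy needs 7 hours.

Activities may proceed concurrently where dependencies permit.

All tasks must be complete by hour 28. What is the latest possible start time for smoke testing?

Post-deploy verification must finish by hour 28; it takes 9 hours, so it must start by 28 − 9 = hour 19.
Production deploy has to be done before post-deploy verification (must start by hour 19). That means finishing by hour 19, i.e. starting by 19 − 1 = hour 18.
Load testing must finish before production deploy (must start by hour 18, minus 3-hour gap → hour 15). With a 3-hour duration, load testing must start by 15 − 3 = hour 12.
For smoke testing: load testing (must start by hour 12); production deploy (must start by hour 18). The most restrictive is hour 12; with a 3-hour duration, smoke testing must start by hour 9.

9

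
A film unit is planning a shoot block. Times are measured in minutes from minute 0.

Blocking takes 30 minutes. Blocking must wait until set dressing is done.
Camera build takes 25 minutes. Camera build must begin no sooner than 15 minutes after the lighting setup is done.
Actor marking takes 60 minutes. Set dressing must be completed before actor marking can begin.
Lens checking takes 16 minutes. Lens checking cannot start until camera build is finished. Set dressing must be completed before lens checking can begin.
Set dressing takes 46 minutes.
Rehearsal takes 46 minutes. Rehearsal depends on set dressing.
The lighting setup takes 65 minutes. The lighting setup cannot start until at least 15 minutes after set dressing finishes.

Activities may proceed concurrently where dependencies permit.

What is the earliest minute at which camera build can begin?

Set dressing can start immediately at minute 0; it finishes at minute 46.
After set dressing (finishes minute 46, plus 15-minute gap → minute 61), the lighting setup can start at minute 61 and finishes at minute 126.
Camera build waits on the lighting setup (finishes minute 126, plus 15-minute gap → minute 141), so the earliest it can start is minute 141.

141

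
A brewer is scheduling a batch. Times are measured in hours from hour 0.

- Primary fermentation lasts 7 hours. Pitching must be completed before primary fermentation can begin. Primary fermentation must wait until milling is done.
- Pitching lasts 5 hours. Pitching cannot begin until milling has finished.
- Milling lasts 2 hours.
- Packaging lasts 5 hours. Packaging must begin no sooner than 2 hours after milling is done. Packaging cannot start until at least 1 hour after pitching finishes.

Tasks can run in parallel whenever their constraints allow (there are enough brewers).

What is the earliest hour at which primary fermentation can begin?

Milling has no prerequisites, so it starts at hour 0 and finishes at hour 2.
Pitching cannot begin until milling (finishes hour 2). It runs from hour 2 to 2 + 5 = hour 7.
Primary fermentation waits on pitching (finishes hour 7); milling (finishes hour 2). The latest of these is hour 7, which is the earliest primary fermentation can start.

7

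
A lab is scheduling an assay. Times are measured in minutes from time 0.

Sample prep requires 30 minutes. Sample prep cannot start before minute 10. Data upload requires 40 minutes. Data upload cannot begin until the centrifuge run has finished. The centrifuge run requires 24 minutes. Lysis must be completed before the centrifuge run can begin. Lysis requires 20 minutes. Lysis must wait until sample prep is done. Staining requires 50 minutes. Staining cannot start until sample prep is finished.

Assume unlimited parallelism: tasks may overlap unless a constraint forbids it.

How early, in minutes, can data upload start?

84

Sample prep waits on its own release at minute 10, so it starts at minute 10 and finishes at 10 + 30 = minute 40.
Lysis waits on sample prep (finishes minute 40), so it starts at minute 40 and finishes at 40 + 20 = minute 60.
The centrifuge run cannot begin until lysis (finishes minute 60). It runs from minute 60 to 60 + 24 = minute 84.
Data upload waits on the centrifuge run (finishes minute 84), so the earliest it can start is minute 84.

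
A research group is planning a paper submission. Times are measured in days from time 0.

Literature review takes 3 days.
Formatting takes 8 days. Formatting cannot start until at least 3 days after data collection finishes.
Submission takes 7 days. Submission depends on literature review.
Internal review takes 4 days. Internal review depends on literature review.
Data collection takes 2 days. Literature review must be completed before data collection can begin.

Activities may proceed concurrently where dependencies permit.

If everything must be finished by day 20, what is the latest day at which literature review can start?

To finish by day 20, formatting (duration 8) must start no later than day 12.
Data collection must finish before formatting (must start by day 12, minus 3-day gap → day 9). With a 2-day duration, data collection must start by 9 − 2 = day 7.
Internal review has no dependents, so it just needs to finish by day 20. Starting by 20 − 4 = day 16 achieves that.
Nothing follows submission; the deadline of day 20 is its only limit. It must start by 20 − 7 = day 13.
Literature review has several dependents: data collection (must start by day 7); internal review (must start by day 16); submission (must start by day 13). The earliest of those limits is day 7, so literature review must start by 7 − 3 = day 4.

4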